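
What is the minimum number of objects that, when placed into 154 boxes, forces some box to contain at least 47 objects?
n = (47 − 1)·154 + 1 = 7085

By the generalised pigeonhole principle, to guarantee some box contains ≥ r objects we need more than (r − 1) · k objects total. Threshold: n = (r − 1) · k + 1. With r = 47 and k = 154: n = 46 · 154 + 1 = 7084 + 1 = 7085. For n = 7084 = 46 · 154, we can put exactly 46 objects in every box, avoiding 47 in any single one — so 7085 is tight.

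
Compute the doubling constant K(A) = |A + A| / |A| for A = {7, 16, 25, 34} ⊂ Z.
K = |A + A| / |A| = 7/4

Enumerate A + A = {a + b : a, b ∈ A}. With |A| = 4, there are |A|^2 = 16 ordered sum pairs; collecting distinct values, A + A = {14, 23, 32, 41, 50, 59, 68}, so |A + A| = 7. Thus K = 7/4. Here |A + A| = 2|A| − 1 = 7, the minimum possible — so K = 7/4 is minimal, which holds iff A is an arithmetic progression.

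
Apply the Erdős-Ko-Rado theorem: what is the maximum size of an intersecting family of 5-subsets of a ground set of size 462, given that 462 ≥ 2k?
max |F| = C(461, 4) = 1857486555

Erdős-Ko-Rado (1961): when n ≥ 2k, max |F| = C(n−1, k−1). The bound is attained by the star {A : i ∈ A} for any fixed i ∈ [n]. Here C(462−1, 5−1) = C(461, 4) = 1857486555.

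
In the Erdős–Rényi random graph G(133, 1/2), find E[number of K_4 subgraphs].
E[# K_4] = C(133, 4) · (1/2)^C(4, 2) = 12457445 / 2^6 = 194647.578125

For each 4-subset S of vertices (there are C(133, 4) = 12457445 such S), let X_S = 1 if S induces a K_4 (all C(4, 2) = 6 edges present). Then P(X_S = 1) = (1/2)^6 = 1/64. By linearity of expectation, E[# K_4] = C(133, 4) · (1/2)^6 = 12457445 / 64 = 194647.578125.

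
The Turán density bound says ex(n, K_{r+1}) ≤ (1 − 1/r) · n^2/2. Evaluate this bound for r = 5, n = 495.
Turán density bound = (4/5) · 495^2/2 = 98010

Turán's theorem: ex(n, K_{r+1}) is achieved by the complete r-partite Turán graph T(n, r) with parts as balanced as possible, and is at most (1 − 1/r) · n^2/2. For r = 5, n = 495: the density bound is (4/5) · 245025/2 = 98010. Since 5 ∣ 495, the Turán graph T(495, 5) has parts of equal size 99, and its edge count e(T(495, 5)) = 98010 attains the density bound exactly.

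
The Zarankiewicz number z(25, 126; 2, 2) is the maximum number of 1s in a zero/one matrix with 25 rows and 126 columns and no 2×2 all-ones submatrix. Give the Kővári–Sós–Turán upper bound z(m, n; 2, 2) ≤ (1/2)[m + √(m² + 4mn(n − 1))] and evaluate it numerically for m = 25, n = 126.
z(25, 126; 2, 2) ≤ (1/2)[25 + √(25² + 4·25·126·125)] = (1/2)[25 + √1575625] = 640.1195

Kővári–Sós–Turán: let r_1, ..., r_25 be the row sums and z = Σ r_i the total number of 1s. Each pair of columns can share at most one row with both entries 1 (else a 2×2 all-ones block appears), so Σ_i C(r_i, 2) ≤ C(126, 2) = 7875. By convexity Σ_i C(r_i, 2) ≥ 25·C(z/25, 2) = z(z − 25)/(2·25), giving z² − 25z − 25·126·125 ≤ 0 and hence z ≤ (1/2)[25 + √(625 + 4·393750)] = (1/2)[25 + √1575625] ≈ (1/2)(25 + 1255.239) = 640.1195.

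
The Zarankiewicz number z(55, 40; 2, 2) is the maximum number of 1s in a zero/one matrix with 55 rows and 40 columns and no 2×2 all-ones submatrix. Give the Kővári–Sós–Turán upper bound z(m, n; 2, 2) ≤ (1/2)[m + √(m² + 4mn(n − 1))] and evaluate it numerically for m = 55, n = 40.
z(55, 40; 2, 2) ≤ (1/2)[55 + √(55² + 4·55·40·39)] = (1/2)[55 + √346225] = 321.7044

Kővári–Sós–Turán: let r_1, ..., r_55 be the row sums and z = Σ r_i the total number of 1s. Each pair of columns can share at most one row with both entries 1 (else a 2×2 all-ones block appears), so Σ_i C(r_i, 2) ≤ C(40, 2) = 780. By convexity Σ_i C(r_i, 2) ≥ 55·C(z/55, 2) = z(z − 55)/(2·55), giving z² − 55z − 55·40·39 ≤ 0 and hence z ≤ (1/2)[55 + √(3025 + 4·85800)] = (1/2)[55 + √346225] ≈ (1/2)(55 + 588.4089) = 321.7044.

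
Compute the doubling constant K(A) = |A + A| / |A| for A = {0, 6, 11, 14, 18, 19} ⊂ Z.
K = |A + A| / |A| = 20/6 = 10/3

Enumerate A + A = {a + b : a, b ∈ A}. With |A| = 6, there are |A|^2 = 36 ordered sum pairs; collecting distinct values, A + A = {0, 6, 11, 12, 14, 17, 18, 19, 20, 22, 24, 25, 28, 29, 30, 32, 33, 36, 37, 38}, so |A + A| = 20. Thus K = 20/6 = 10/3. For comparison, the minimum possible |A + A| over all 6-element sets is 2·6 − 1 = 11 (so min K = 11/6), attained only by arithmetic progressions.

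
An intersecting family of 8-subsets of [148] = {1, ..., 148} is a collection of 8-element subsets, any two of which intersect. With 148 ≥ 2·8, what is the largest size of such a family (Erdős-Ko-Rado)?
max |F| = C(147, 7) = 254573763444

The Erdős-Ko-Rado theorem states: for n ≥ 2k, an intersecting family of k-subsets of an n-element set has size at most C(n − 1, k − 1), with equality for 'star' families {A ⊆ [n] : |A| = k, i ∈ A} (fix an element i). For n = 148, k = 8: C(147, 7) = 254573763444.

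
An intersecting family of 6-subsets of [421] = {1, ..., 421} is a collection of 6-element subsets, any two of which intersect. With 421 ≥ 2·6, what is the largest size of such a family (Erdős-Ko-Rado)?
max |F| = C(420, 5) = 106337815584

Erdős-Ko-Rado (1961): when n ≥ 2k, max |F| = C(n−1, k−1). The bound is attained by the star {A : i ∈ A} for any fixed i ∈ [n]. Here C(421−1, 6−1) = C(420, 5) = 106337815584.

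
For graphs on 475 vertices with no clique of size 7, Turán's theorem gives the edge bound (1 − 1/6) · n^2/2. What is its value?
Turán density bound = (5/6) · 475^2/2 = 1128125/12 ≈ 94010.4167

Turán's theorem: ex(n, K_{r+1}) is achieved by the complete r-partite Turán graph T(n, r) with parts as balanced as possible, and is at most (1 − 1/r) · n^2/2. For r = 6, n = 475: the density bound is (5/6) · 225625/2 = 1128125/12 ≈ 94010.4167. The integer-valued extremum is e(T(475, 6)) = 94010, which is strictly less than the density bound 1128125/12 since 6 ∤ 475 (the parts of T(475, 6) cannot all be equal).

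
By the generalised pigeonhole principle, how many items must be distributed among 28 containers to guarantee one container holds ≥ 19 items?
n = (19 − 1)·28 + 1 = 505

By the generalised pigeonhole principle, to guarantee some box contains ≥ r objects we need more than (r − 1) · k objects total. Threshold: n = (r − 1) · k + 1. With r = 19 and k = 28: n = 18 · 28 + 1 = 504 + 1 = 505. For n = 504 = 18 · 28, we can put exactly 18 objects in every box, avoiding 19 in any single one — so 505 is tight.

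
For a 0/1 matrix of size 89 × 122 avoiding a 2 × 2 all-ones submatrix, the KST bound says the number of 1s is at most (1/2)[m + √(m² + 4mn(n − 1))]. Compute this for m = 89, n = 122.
z(89, 122; 2, 2) ≤ (1/2)[89 + √(89² + 4·89·122·121)] = (1/2)[89 + √5263193] = 1191.5825

Kővári–Sós–Turán: let r_1, ..., r_89 be the row sums and z = Σ r_i the total number of 1s. Each pair of columns can share at most one row with both entries 1 (else a 2×2 all-ones block appears), so Σ_i C(r_i, 2) ≤ C(122, 2) = 7381. By convexity Σ_i C(r_i, 2) ≥ 89·C(z/89, 2) = z(z − 89)/(2·89), giving z² − 89z − 89·122·121 ≤ 0 and hence z ≤ (1/2)[89 + √(7921 + 4·1313818)] = (1/2)[89 + √5263193] ≈ (1/2)(89 + 2294.165) = 1191.5825.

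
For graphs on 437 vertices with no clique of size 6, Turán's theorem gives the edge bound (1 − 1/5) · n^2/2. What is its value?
Turán density bound = (4/5) · 437^2/2 = 381938/5 ≈ 76387.6

Turán's theorem: ex(n, K_{r+1}) is achieved by the complete r-partite Turán graph T(n, r) with parts as balanced as possible, and is at most (1 − 1/r) · n^2/2. For r = 5, n = 437: the density bound is (4/5) · 190969/2 = 381938/5 ≈ 76387.6. The integer-valued extremum is e(T(437, 5)) = 76387, which is strictly less than the density bound 381938/5 since 5 ∤ 437 (the parts of T(437, 5) cannot all be equal).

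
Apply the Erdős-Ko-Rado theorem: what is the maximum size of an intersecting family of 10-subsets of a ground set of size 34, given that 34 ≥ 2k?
max |F| = C(33, 9) = 38567100

The Erdős-Ko-Rado theorem states: for n ≥ 2k, an intersecting family of k-subsets of an n-element set has size at most C(n − 1, k − 1), with equality for 'star' families {A ⊆ [n] : |A| = k, i ∈ A} (fix an element i). For n = 34, k = 10: C(33, 9) = 38567100.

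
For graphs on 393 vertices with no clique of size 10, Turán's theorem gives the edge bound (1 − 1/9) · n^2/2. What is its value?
Turán density bound = (8/9) · 393^2/2 = 68644

Turán's theorem: ex(n, K_{r+1}) is achieved by the complete r-partite Turán graph T(n, r) with parts as balanced as possible, and is at most (1 − 1/r) · n^2/2. For r = 9, n = 393: the density bound is (8/9) · 154449/2 = 68644. The integer-valued extremum is e(T(393, 9)) = 68643, which is strictly less than the density bound 68644 since 9 ∤ 393 (the parts of T(393, 9) cannot all be equal).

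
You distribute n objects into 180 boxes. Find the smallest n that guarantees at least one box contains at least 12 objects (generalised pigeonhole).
n = (12 − 1)·180 + 1 = 1981

By the generalised pigeonhole principle, to guarantee some box contains ≥ r objects we need more than (r − 1) · k objects total. Threshold: n = (r − 1) · k + 1. With r = 12 and k = 180: n = 11 · 180 + 1 = 1980 + 1 = 1981. For n = 1980 = 11 · 180, we can put exactly 11 objects in every box, avoiding 12 in any single one — so 1981 is tight.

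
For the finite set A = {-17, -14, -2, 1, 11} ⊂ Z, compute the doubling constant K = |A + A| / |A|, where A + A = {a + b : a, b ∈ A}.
K = |A + A| / |A| = 14/5

Enumerate A + A = {a + b : a, b ∈ A}. With |A| = 5, there are |A|^2 = 25 ordered sum pairs; collecting distinct values, A + A = {-34, -31, -28, -19, -16, -13, -6, -4, -3, -1, 2, 9, 12, 22}, so |A + A| = 14. Thus K = 14/5. For comparison, the minimum possible |A + A| over all 5-element sets is 2·5 − 1 = 9 (so min K = 9/5), attained only by arithmetic progressions.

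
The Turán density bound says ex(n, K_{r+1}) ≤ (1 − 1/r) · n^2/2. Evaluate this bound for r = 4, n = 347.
Turán density bound = (3/4) · 347^2/2 = 361227/8 ≈ 45153.375

Turán's theorem: ex(n, K_{r+1}) is achieved by the complete r-partite Turán graph T(n, r) with parts as balanced as possible, and is at most (1 − 1/r) · n^2/2. For r = 4, n = 347: the density bound is (3/4) · 120409/2 = 361227/8 ≈ 45153.375. The integer-valued extremum is e(T(347, 4)) = 45153, which is strictly less than the density bound 361227/8 since 4 ∤ 347 (the parts of T(347, 4) cannot all be equal).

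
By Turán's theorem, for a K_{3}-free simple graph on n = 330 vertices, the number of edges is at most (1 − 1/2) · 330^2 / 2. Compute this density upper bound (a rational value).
Turán density bound = (1/2) · 330^2/2 = 27225

Turán's theorem: ex(n, K_{r+1}) is achieved by the complete r-partite Turán graph T(n, r) with parts as balanced as possible, and is at most (1 − 1/r) · n^2/2. For r = 2, n = 330: the density bound is (1/2) · 108900/2 = 27225. Since 2 ∣ 330, the Turán graph T(330, 2) has parts of equal size 165, and its edge count e(T(330, 2)) = 27225 attains the density bound exactly.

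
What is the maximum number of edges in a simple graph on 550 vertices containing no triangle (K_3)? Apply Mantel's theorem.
ex(550, K_3) = ⌊550^2/4⌋ = 75625

Mantel (1907): a triangle-free graph on n vertices has at most ⌊n^2/4⌋ edges, with equality for the complete bipartite graph K_{⌊n/2⌋, ⌈n/2⌉}. For n = 550: ⌊550^2/4⌋ = ⌊302500/4⌋ = 75625. The extremal graph is K_{275, 275}, which has 275·275 = 75625 edges.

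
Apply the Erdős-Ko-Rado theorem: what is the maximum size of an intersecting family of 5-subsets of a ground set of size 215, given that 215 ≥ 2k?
max |F| = C(214, 4) = 84957251

The Erdős-Ko-Rado theorem states: for n ≥ 2k, an intersecting family of k-subsets of an n-element set has size at most C(n − 1, k − 1), with equality for 'star' families {A ⊆ [n] : |A| = k, i ∈ A} (fix an element i). For n = 215, k = 5: C(214, 4) = 84957251.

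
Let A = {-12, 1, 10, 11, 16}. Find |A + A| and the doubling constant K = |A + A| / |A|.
K = |A + A| / |A| = 15/5 = 3

Enumerate A + A = {a + b : a, b ∈ A}. With |A| = 5, there are |A|^2 = 25 ordered sum pairs; collecting distinct values, A + A = {-24, -11, -2, -1, 2, 4, 11, 12, 17, 20, 21, 22, 26, 27, 32}, so |A + A| = 15. Thus K = 15/5 = 3. For comparison, the minimum possible |A + A| over all 5-element sets is 2·5 − 1 = 9 (so min K = 9/5), attained only by arithmetic progressions.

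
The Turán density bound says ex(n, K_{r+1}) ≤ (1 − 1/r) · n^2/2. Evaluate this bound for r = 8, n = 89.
Turán density bound = (7/8) · 89^2/2 = 55447/16 ≈ 3465.4375

Turán's theorem: ex(n, K_{r+1}) is achieved by the complete r-partite Turán graph T(n, r) with parts as balanced as possible, and is at most (1 − 1/r) · n^2/2. For r = 8, n = 89: the density bound is (7/8) · 7921/2 = 55447/16 ≈ 3465.4375. The integer-valued extremum is e(T(89, 8)) = 3465, which is strictly less than the density bound 55447/16 since 8 ∤ 89 (the parts of T(89, 8) cannot all be equal).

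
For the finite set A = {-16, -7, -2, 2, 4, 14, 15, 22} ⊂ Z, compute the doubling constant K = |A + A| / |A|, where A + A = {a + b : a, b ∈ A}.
K = |A + A| / |A| = 33/8

Enumerate A + A = {a + b : a, b ∈ A}. With |A| = 8, there are |A|^2 = 64 ordered sum pairs; collecting distinct values, A + A = {-32, -23, -18, -14, -12, -9, -5, -4, -3, -2, -1, 0, 2, 4, 6, 7, 8, 12, 13, 15, 16, 17, 18, 19, 20, 24, 26, 28, 29, 30, 36, 37, 44}, so |A + A| = 33. Thus K = 33/8. For comparison, the minimum possible |A + A| over all 8-element sets is 2·8 − 1 = 15 (so min K = 15/8), attained only by arithmetic progressions.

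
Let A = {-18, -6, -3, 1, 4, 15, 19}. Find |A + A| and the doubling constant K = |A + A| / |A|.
K = |A + A| / |A| = 25/7

Enumerate A + A = {a + b : a, b ∈ A}. With |A| = 7, there are |A|^2 = 49 ordered sum pairs; collecting distinct values, A + A = {-36, -24, -21, -17, -14, -12, -9, -6, -5, -3, -2, 1, 2, 5, 8, 9, 12, 13, 16, 19, 20, 23, 30, 34, 38}, so |A + A| = 25. Thus K = 25/7. For comparison, the minimum possible |A + A| over all 7-element sets is 2·7 − 1 = 13 (so min K = 13/7), attained only by arithmetic progressions.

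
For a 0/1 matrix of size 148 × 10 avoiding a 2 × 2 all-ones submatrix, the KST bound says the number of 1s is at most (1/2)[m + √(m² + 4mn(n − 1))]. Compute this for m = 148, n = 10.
z(148, 10; 2, 2) ≤ (1/2)[148 + √(148² + 4·148·10·9)] = (1/2)[148 + √75184] = 211.0985

Kővári–Sós–Turán: let r_1, ..., r_148 be the row sums and z = Σ r_i the total number of 1s. Each pair of columns can share at most one row with both entries 1 (else a 2×2 all-ones block appears), so Σ_i C(r_i, 2) ≤ C(10, 2) = 45. By convexity Σ_i C(r_i, 2) ≥ 148·C(z/148, 2) = z(z − 148)/(2·148), giving z² − 148z − 148·10·9 ≤ 0 and hence z ≤ (1/2)[148 + √(21904 + 4·13320)] = (1/2)[148 + √75184] ≈ (1/2)(148 + 274.197) = 211.0985.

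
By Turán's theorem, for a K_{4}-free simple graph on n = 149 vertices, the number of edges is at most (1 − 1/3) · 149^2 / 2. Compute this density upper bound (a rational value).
Turán density bound = (2/3) · 149^2/2 = 22201/3 ≈ 7400.3333

Turán's theorem: ex(n, K_{r+1}) is achieved by the complete r-partite Turán graph T(n, r) with parts as balanced as possible, and is at most (1 − 1/r) · n^2/2. For r = 3, n = 149: the density bound is (2/3) · 22201/2 = 22201/3 ≈ 7400.3333. The integer-valued extremum is e(T(149, 3)) = 7400, which is strictly less than the density bound 22201/3 since 3 ∤ 149 (the parts of T(149, 3) cannot all be equal).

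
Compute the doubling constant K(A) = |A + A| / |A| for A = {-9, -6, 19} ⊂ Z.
K = |A + A| / |A| = 6/3 = 2

Enumerate A + A = {a + b : a, b ∈ A}. With |A| = 3, there are |A|^2 = 9 ordered sum pairs; collecting distinct values, A + A = {-18, -15, -12, 10, 13, 38}, so |A + A| = 6. Thus K = 6/3 = 2. For comparison, the minimum possible |A + A| over all 3-element sets is 2·3 − 1 = 5 (so min K = 5/3), attained only by arithmetic progressions.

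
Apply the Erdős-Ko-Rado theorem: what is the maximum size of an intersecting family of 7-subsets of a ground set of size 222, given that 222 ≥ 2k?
max |F| = C(221, 6) = 151111164204

The Erdős-Ko-Rado theorem states: for n ≥ 2k, an intersecting family of k-subsets of an n-element set has size at most C(n − 1, k − 1), with equality for 'star' families {A ⊆ [n] : |A| = k, i ∈ A} (fix an element i). For n = 222, k = 7: C(221, 6) = 151111164204.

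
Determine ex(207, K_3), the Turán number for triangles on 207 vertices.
ex(207, K_3) = ⌊207^2/4⌋ = 10712

Mantel (1907): a triangle-free graph on n vertices has at most ⌊n^2/4⌋ edges, with equality for the complete bipartite graph K_{⌊n/2⌋, ⌈n/2⌉}. For n = 207: ⌊207^2/4⌋ = ⌊42849/4⌋ = 10712. The extremal graph is K_{103, 104}, which has 103·104 = 10712 edges.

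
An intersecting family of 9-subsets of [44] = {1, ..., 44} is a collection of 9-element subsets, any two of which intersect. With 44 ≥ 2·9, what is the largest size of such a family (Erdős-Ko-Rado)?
max |F| = C(43, 8) = 145008513

Erdős-Ko-Rado (1961): when n ≥ 2k, max |F| = C(n−1, k−1). The bound is attained by the star {A : i ∈ A} for any fixed i ∈ [n]. Here C(44−1, 9−1) = C(43, 8) = 145008513.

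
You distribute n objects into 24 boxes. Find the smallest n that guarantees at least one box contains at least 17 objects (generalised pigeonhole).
n = (17 − 1)·24 + 1 = 385

By the generalised pigeonhole principle, to guarantee some box contains ≥ r objects we need more than (r − 1) · k objects total. Threshold: n = (r − 1) · k + 1. With r = 17 and k = 24: n = 16 · 24 + 1 = 384 + 1 = 385. For n = 384 = 16 · 24, we can put exactly 16 objects in every box, avoiding 17 in any single one — so 385 is tight.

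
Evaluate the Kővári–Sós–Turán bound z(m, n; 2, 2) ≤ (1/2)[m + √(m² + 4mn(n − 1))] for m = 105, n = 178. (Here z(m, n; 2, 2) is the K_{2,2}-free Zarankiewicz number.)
z(105, 178; 2, 2) ≤ (1/2)[105 + √(105² + 4·105·178·177)] = (1/2)[105 + √13243545] = 1872.0841

Kővári–Sós–Turán: let r_1, ..., r_105 be the row sums and z = Σ r_i the total number of 1s. Each pair of columns can share at most one row with both entries 1 (else a 2×2 all-ones block appears), so Σ_i C(r_i, 2) ≤ C(178, 2) = 15753. By convexity Σ_i C(r_i, 2) ≥ 105·C(z/105, 2) = z(z − 105)/(2·105), giving z² − 105z − 105·178·177 ≤ 0 and hence z ≤ (1/2)[105 + √(11025 + 4·3308130)] = (1/2)[105 + √13243545] ≈ (1/2)(105 + 3639.1682) = 1872.0841.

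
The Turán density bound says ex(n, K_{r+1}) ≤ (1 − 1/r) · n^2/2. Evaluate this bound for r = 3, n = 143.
Turán density bound = (2/3) · 143^2/2 = 20449/3 ≈ 6816.3333

Turán's theorem: ex(n, K_{r+1}) is achieved by the complete r-partite Turán graph T(n, r) with parts as balanced as possible, and is at most (1 − 1/r) · n^2/2. For r = 3, n = 143: the density bound is (2/3) · 20449/2 = 20449/3 ≈ 6816.3333. The integer-valued extremum is e(T(143, 3)) = 6816, which is strictly less than the density bound 20449/3 since 3 ∤ 143 (the parts of T(143, 3) cannot all be equal).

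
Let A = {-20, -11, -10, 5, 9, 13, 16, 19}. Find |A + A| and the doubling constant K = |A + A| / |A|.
K = |A + A| / |A| = 33/8

Enumerate A + A = {a + b : a, b ∈ A}. With |A| = 8, there are |A|^2 = 64 ordered sum pairs; collecting distinct values, A + A = {-40, -31, -30, -22, -21, -20, -15, -11, -7, -6, -5, -4, -2, -1, 2, 3, 5, 6, 8, 9, 10, 14, 18, 21, 22, 24, 25, 26, 28, 29, 32, 35, 38}, so |A + A| = 33. Thus K = 33/8. For comparison, the minimum possible |A + A| over all 8-element sets is 2·8 − 1 = 15 (so min K = 15/8), attained only by arithmetic progressions.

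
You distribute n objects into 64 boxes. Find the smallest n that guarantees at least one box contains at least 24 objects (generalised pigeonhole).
n = (24 − 1)·64 + 1 = 1473

By the generalised pigeonhole principle, to guarantee some box contains ≥ r objects we need more than (r − 1) · k objects total. Threshold: n = (r − 1) · k + 1. With r = 24 and k = 64: n = 23 · 64 + 1 = 1472 + 1 = 1473. For n = 1472 = 23 · 64, we can put exactly 23 objects in every box, avoiding 24 in any single one — so 1473 is tight.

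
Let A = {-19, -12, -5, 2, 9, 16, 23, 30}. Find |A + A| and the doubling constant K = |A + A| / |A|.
K = |A + A| / |A| = 15/8

Enumerate A + A = {a + b : a, b ∈ A}. With |A| = 8, there are |A|^2 = 64 ordered sum pairs; collecting distinct values, A + A = {-38, -31, -24, -17, -10, -3, 4, 11, 18, 25, 32, 39, 46, 53, 60}, so |A + A| = 15. Thus K = 15/8. Here |A + A| = 2|A| − 1 = 15, the minimum possible — so K = 15/8 is minimal, which holds iff A is an arithmetic progression.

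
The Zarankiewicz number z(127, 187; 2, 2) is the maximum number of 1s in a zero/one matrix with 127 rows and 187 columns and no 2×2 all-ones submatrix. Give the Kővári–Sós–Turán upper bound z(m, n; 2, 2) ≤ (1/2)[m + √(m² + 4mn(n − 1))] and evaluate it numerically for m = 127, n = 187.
z(127, 187; 2, 2) ≤ (1/2)[127 + √(127² + 4·127·187·186)] = (1/2)[127 + √17685385] = 2166.1998

Kővári–Sós–Turán: let r_1, ..., r_127 be the row sums and z = Σ r_i the total number of 1s. Each pair of columns can share at most one row with both entries 1 (else a 2×2 all-ones block appears), so Σ_i C(r_i, 2) ≤ C(187, 2) = 17391. By convexity Σ_i C(r_i, 2) ≥ 127·C(z/127, 2) = z(z − 127)/(2·127), giving z² − 127z − 127·187·186 ≤ 0 and hence z ≤ (1/2)[127 + √(16129 + 4·4417314)] = (1/2)[127 + √17685385] ≈ (1/2)(127 + 4205.3995) = 2166.1998.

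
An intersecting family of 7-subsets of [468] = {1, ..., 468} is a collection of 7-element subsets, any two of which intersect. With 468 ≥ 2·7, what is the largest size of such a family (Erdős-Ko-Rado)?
max |F| = C(467, 6) = 13949678575756

Erdős-Ko-Rado (1961): when n ≥ 2k, max |F| = C(n−1, k−1). The bound is attained by the star {A : i ∈ A} for any fixed i ∈ [n]. Here C(468−1, 7−1) = C(467, 6) = 13949678575756.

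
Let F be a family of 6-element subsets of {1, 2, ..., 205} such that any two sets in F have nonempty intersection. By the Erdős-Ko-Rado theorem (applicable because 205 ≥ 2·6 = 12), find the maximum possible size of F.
max |F| = C(204, 5) = 2802350040

Erdős-Ko-Rado (1961): when n ≥ 2k, max |F| = C(n−1, k−1). The bound is attained by the star {A : i ∈ A} for any fixed i ∈ [n]. Here C(205−1, 6−1) = C(204, 5) = 2802350040.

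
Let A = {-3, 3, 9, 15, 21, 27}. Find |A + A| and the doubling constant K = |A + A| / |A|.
K = |A + A| / |A| = 11/6

Enumerate A + A = {a + b : a, b ∈ A}. With |A| = 6, there are |A|^2 = 36 ordered sum pairs; collecting distinct values, A + A = {-6, 0, 6, 12, 18, 24, 30, 36, 42, 48, 54}, so |A + A| = 11. Thus K = 11/6. Here |A + A| = 2|A| − 1 = 11, the minimum possible — so K = 11/6 is minimal, which holds iff A is an arithmetic progression.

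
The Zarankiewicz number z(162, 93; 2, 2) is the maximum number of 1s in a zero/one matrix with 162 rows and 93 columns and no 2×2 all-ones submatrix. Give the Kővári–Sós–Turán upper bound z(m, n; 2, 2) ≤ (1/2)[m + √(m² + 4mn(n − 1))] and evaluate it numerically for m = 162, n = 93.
z(162, 93; 2, 2) ≤ (1/2)[162 + √(162² + 4·162·93·92)] = (1/2)[162 + √5570532] = 1261.0987

Kővári–Sós–Turán: let r_1, ..., r_162 be the row sums and z = Σ r_i the total number of 1s. Each pair of columns can share at most one row with both entries 1 (else a 2×2 all-ones block appears), so Σ_i C(r_i, 2) ≤ C(93, 2) = 4278. By convexity Σ_i C(r_i, 2) ≥ 162·C(z/162, 2) = z(z − 162)/(2·162), giving z² − 162z − 162·93·92 ≤ 0 and hence z ≤ (1/2)[162 + √(26244 + 4·1386072)] = (1/2)[162 + √5570532] ≈ (1/2)(162 + 2360.1974) = 1261.0987.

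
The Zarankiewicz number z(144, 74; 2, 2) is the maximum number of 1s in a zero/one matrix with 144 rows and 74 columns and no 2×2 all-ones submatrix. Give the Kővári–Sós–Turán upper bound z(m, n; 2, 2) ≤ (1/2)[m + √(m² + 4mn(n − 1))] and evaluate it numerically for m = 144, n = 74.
z(144, 74; 2, 2) ≤ (1/2)[144 + √(144² + 4·144·74·73)] = (1/2)[144 + √3132288] = 956.9136

Kővári–Sós–Turán: let r_1, ..., r_144 be the row sums and z = Σ r_i the total number of 1s. Each pair of columns can share at most one row with both entries 1 (else a 2×2 all-ones block appears), so Σ_i C(r_i, 2) ≤ C(74, 2) = 2701. By convexity Σ_i C(r_i, 2) ≥ 144·C(z/144, 2) = z(z − 144)/(2·144), giving z² − 144z − 144·74·73 ≤ 0 and hence z ≤ (1/2)[144 + √(20736 + 4·777888)] = (1/2)[144 + √3132288] ≈ (1/2)(144 + 1769.8271) = 956.9136.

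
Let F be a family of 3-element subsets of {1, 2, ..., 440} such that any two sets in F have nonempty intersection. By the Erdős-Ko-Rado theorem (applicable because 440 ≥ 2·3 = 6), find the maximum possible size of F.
max |F| = C(439, 2) = 96141

The Erdős-Ko-Rado theorem states: for n ≥ 2k, an intersecting family of k-subsets of an n-element set has size at most C(n − 1, k − 1), with equality for 'star' families {A ⊆ [n] : |A| = k, i ∈ A} (fix an element i). For n = 440, k = 3: C(439, 2) = 96141.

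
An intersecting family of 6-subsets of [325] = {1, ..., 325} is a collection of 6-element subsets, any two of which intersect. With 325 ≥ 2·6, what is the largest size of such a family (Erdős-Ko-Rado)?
max |F| = C(324, 5) = 28845440064

Erdős-Ko-Rado (1961): when n ≥ 2k, max |F| = C(n−1, k−1). The bound is attained by the star {A : i ∈ A} for any fixed i ∈ [n]. Here C(325−1, 6−1) = C(324, 5) = 28845440064.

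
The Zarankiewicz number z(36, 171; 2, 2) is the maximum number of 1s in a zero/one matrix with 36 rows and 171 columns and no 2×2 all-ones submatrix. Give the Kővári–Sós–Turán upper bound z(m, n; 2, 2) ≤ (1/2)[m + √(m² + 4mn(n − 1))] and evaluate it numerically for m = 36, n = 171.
z(36, 171; 2, 2) ≤ (1/2)[36 + √(36² + 4·36·171·170)] = (1/2)[36 + √4187376] = 1041.1539

Kővári–Sós–Turán: let r_1, ..., r_36 be the row sums and z = Σ r_i the total number of 1s. Each pair of columns can share at most one row with both entries 1 (else a 2×2 all-ones block appears), so Σ_i C(r_i, 2) ≤ C(171, 2) = 14535. By convexity Σ_i C(r_i, 2) ≥ 36·C(z/36, 2) = z(z − 36)/(2·36), giving z² − 36z − 36·171·170 ≤ 0 and hence z ≤ (1/2)[36 + √(1296 + 4·1046520)] = (1/2)[36 + √4187376] ≈ (1/2)(36 + 2046.3079) = 1041.1539.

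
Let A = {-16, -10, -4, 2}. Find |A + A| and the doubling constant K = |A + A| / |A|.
K = |A + A| / |A| = 7/4

Enumerate A + A = {a + b : a, b ∈ A}. With |A| = 4, there are |A|^2 = 16 ordered sum pairs; collecting distinct values, A + A = {-32, -26, -20, -14, -8, -2, 4}, so |A + A| = 7. Thus K = 7/4. Here |A + A| = 2|A| − 1 = 7, the minimum possible — so K = 7/4 is minimal, which holds iff A is an arithmetic progression.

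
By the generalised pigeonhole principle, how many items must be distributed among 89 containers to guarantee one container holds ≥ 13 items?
n = (13 − 1)·89 + 1 = 1069

By the generalised pigeonhole principle, to guarantee some box contains ≥ r objects we need more than (r − 1) · k objects total. Threshold: n = (r − 1) · k + 1. With r = 13 and k = 89: n = 12 · 89 + 1 = 1068 + 1 = 1069. For n = 1068 = 12 · 89, we can put exactly 12 objects in every box, avoiding 13 in any single one — so 1069 is tight.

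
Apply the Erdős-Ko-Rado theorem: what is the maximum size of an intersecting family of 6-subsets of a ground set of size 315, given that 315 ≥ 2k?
max |F| = C(314, 5) = 24635955812

Erdős-Ko-Rado (1961): when n ≥ 2k, max |F| = C(n−1, k−1). The bound is attained by the star {A : i ∈ A} for any fixed i ∈ [n]. Here C(315−1, 6−1) = C(314, 5) = 24635955812.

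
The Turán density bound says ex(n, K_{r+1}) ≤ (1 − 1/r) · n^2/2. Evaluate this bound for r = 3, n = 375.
Turán density bound = (2/3) · 375^2/2 = 46875

Turán's theorem: ex(n, K_{r+1}) is achieved by the complete r-partite Turán graph T(n, r) with parts as balanced as possible, and is at most (1 − 1/r) · n^2/2. For r = 3, n = 375: the density bound is (2/3) · 140625/2 = 46875. Since 3 ∣ 375, the Turán graph T(375, 3) has parts of equal size 125, and its edge count e(T(375, 3)) = 46875 attains the density bound exactly.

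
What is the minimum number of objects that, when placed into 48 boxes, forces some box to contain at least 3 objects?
n = (3 − 1)·48 + 1 = 97

By the generalised pigeonhole principle, to guarantee some box contains ≥ r objects we need more than (r − 1) · k objects total. Threshold: n = (r − 1) · k + 1. With r = 3 and k = 48: n = 2 · 48 + 1 = 96 + 1 = 97. For n = 96 = 2 · 48, we can put exactly 2 objects in every box, avoiding 3 in any single one — so 97 is tight.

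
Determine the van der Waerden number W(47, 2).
W(47, 2) = 47 + 1 = 48

A 2-term AP is any pair of integers, so a monochromatic 2-AP exists iff some colour is used at least twice. With 47 colours, the colouring i ↦ i on {1, ..., 47} uses each colour once, avoiding any monochromatic pair, so W(47, 2) > 47. For {1, ..., 48}, pigeonhole forces two integers of the same colour, which form a monochromatic 2-AP. Hence W(47, 2) = 48.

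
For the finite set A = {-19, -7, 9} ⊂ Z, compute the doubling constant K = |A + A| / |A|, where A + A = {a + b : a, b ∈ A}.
K = |A + A| / |A| = 6/3 = 2

Enumerate A + A = {a + b : a, b ∈ A}. With |A| = 3, there are |A|^2 = 9 ordered sum pairs; collecting distinct values, A + A = {-38, -26, -14, -10, 2, 18}, so |A + A| = 6. Thus K = 6/3 = 2. For comparison, the minimum possible |A + A| over all 3-element sets is 2·3 − 1 = 5 (so min K = 5/3), attained only by arithmetic progressions.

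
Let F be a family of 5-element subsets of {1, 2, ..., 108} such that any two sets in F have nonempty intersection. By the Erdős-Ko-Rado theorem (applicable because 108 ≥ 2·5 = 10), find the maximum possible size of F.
max |F| = C(107, 4) = 5160610

Erdős-Ko-Rado (1961): when n ≥ 2k, max |F| = C(n−1, k−1). The bound is attained by the star {A : i ∈ A} for any fixed i ∈ [n]. Here C(108−1, 5−1) = C(107, 4) = 5160610.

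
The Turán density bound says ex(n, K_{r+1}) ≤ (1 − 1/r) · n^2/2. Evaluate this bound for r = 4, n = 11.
Turán density bound = (3/4) · 11^2/2 = 363/8 ≈ 45.375

Turán's theorem: ex(n, K_{r+1}) is achieved by the complete r-partite Turán graph T(n, r) with parts as balanced as possible, and is at most (1 − 1/r) · n^2/2. For r = 4, n = 11: the density bound is (3/4) · 121/2 = 363/8 ≈ 45.375. The integer-valued extremum is e(T(11, 4)) = 45, which is strictly less than the density bound 363/8 since 4 ∤ 11 (the parts of T(11, 4) cannot all be equal).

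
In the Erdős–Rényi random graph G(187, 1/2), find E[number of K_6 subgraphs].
E[# K_6] = C(187, 6) · (1/2)^C(6, 2) = 54768908194 / 2^15 = 27384454097/16384 ≈ 1671414.434631

For each 6-subset S of vertices (there are C(187, 6) = 54768908194 such S), let X_S = 1 if S induces a K_6 (all C(6, 2) = 15 edges present). Then P(X_S = 1) = (1/2)^15 = 1/32768. By linearity of expectation, E[# K_6] = C(187, 6) · (1/2)^15 = 54768908194 / 32768 = 27384454097/16384 ≈ 1671414.434631.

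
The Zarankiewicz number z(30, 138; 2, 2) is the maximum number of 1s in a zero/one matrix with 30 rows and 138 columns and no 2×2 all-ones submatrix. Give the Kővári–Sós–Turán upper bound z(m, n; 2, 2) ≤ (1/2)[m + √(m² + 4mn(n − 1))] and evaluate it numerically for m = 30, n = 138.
z(30, 138; 2, 2) ≤ (1/2)[30 + √(30² + 4·30·138·137)] = (1/2)[30 + √2269620] = 768.2629

Kővári–Sós–Turán: let r_1, ..., r_30 be the row sums and z = Σ r_i the total number of 1s. Each pair of columns can share at most one row with both entries 1 (else a 2×2 all-ones block appears), so Σ_i C(r_i, 2) ≤ C(138, 2) = 9453. By convexity Σ_i C(r_i, 2) ≥ 30·C(z/30, 2) = z(z − 30)/(2·30), giving z² − 30z − 30·138·137 ≤ 0 and hence z ≤ (1/2)[30 + √(900 + 4·567180)] = (1/2)[30 + √2269620] ≈ (1/2)(30 + 1506.5258) = 768.2629.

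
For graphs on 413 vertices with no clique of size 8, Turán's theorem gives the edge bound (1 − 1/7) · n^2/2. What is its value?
Turán density bound = (6/7) · 413^2/2 = 73101

Turán's theorem: ex(n, K_{r+1}) is achieved by the complete r-partite Turán graph T(n, r) with parts as balanced as possible, and is at most (1 − 1/r) · n^2/2. For r = 7, n = 413: the density bound is (6/7) · 170569/2 = 73101. Since 7 ∣ 413, the Turán graph T(413, 7) has parts of equal size 59, and its edge count e(T(413, 7)) = 73101 attains the density bound exactly.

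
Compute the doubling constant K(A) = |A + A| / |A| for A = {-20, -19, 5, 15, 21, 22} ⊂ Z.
K = |A + A| / |A| = 20/6 = 10/3

Enumerate A + A = {a + b : a, b ∈ A}. With |A| = 6, there are |A|^2 = 36 ordered sum pairs; collecting distinct values, A + A = {-40, -39, -38, -15, -14, -5, -4, 1, 2, 3, 10, 20, 26, 27, 30, 36, 37, 42, 43, 44}, so |A + A| = 20. Thus K = 20/6 = 10/3. For comparison, the minimum possible |A + A| over all 6-element sets is 2·6 − 1 = 11 (so min K = 11/6), attained only by arithmetic progressions.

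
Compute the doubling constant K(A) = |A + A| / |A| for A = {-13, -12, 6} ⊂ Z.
K = |A + A| / |A| = 6/3 = 2

Enumerate A + A = {a + b : a, b ∈ A}. With |A| = 3, there are |A|^2 = 9 ordered sum pairs; collecting distinct values, A + A = {-26, -25, -24, -7, -6, 12}, so |A + A| = 6. Thus K = 6/3 = 2. For comparison, the minimum possible |A + A| over all 3-element sets is 2·3 − 1 = 5 (so min K = 5/3), attained only by arithmetic progressions.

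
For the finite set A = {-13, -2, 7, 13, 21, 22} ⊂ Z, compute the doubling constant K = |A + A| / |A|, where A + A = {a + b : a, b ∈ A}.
K = |A + A| / |A| = 20/6 = 10/3

Enumerate A + A = {a + b : a, b ∈ A}. With |A| = 6, there are |A|^2 = 36 ordered sum pairs; collecting distinct values, A + A = {-26, -15, -6, -4, 0, 5, 8, 9, 11, 14, 19, 20, 26, 28, 29, 34, 35, 42, 43, 44}, so |A + A| = 20. Thus K = 20/6 = 10/3. For comparison, the minimum possible |A + A| over all 6-element sets is 2·6 − 1 = 11 (so min K = 11/6), attained only by arithmetic progressions.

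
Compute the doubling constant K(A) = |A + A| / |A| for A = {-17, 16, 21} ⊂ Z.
K = |A + A| / |A| = 6/3 = 2

Enumerate A + A = {a + b : a, b ∈ A}. With |A| = 3, there are |A|^2 = 9 ordered sum pairs; collecting distinct values, A + A = {-34, -1, 4, 32, 37, 42}, so |A + A| = 6. Thus K = 6/3 = 2. For comparison, the minimum possible |A + A| over all 3-element sets is 2·3 − 1 = 5 (so min K = 5/3), attained only by arithmetic progressions.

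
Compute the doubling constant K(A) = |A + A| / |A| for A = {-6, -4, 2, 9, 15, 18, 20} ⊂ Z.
K = |A + A| / |A| = 26/7

Enumerate A + A = {a + b : a, b ∈ A}. With |A| = 7, there are |A|^2 = 49 ordered sum pairs; collecting distinct values, A + A = {-12, -10, -8, -4, -2, 3, 4, 5, 9, 11, 12, 14, 16, 17, 18, 20, 22, 24, 27, 29, 30, 33, 35, 36, 38, 40}, so |A + A| = 26. Thus K = 26/7. For comparison, the minimum possible |A + A| over all 7-element sets is 2·7 − 1 = 13 (so min K = 13/7), attained only by arithmetic progressions.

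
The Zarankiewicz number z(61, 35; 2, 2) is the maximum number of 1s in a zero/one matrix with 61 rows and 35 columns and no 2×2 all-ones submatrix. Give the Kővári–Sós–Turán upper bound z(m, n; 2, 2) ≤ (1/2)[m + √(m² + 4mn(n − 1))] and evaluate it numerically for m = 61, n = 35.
z(61, 35; 2, 2) ≤ (1/2)[61 + √(61² + 4·61·35·34)] = (1/2)[61 + √294081] = 301.6462

Kővári–Sós–Turán: let r_1, ..., r_61 be the row sums and z = Σ r_i the total number of 1s. Each pair of columns can share at most one row with both entries 1 (else a 2×2 all-ones block appears), so Σ_i C(r_i, 2) ≤ C(35, 2) = 595. By convexity Σ_i C(r_i, 2) ≥ 61·C(z/61, 2) = z(z − 61)/(2·61), giving z² − 61z − 61·35·34 ≤ 0 and hence z ≤ (1/2)[61 + √(3721 + 4·72590)] = (1/2)[61 + √294081] ≈ (1/2)(61 + 542.2924) = 301.6462.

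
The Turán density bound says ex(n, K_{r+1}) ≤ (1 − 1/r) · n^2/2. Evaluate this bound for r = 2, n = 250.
Turán density bound = (1/2) · 250^2/2 = 15625

Turán's theorem: ex(n, K_{r+1}) is achieved by the complete r-partite Turán graph T(n, r) with parts as balanced as possible, and is at most (1 − 1/r) · n^2/2. For r = 2, n = 250: the density bound is (1/2) · 62500/2 = 15625. Since 2 ∣ 250, the Turán graph T(250, 2) has parts of equal size 125, and its edge count e(T(250, 2)) = 15625 attains the density bound exactly.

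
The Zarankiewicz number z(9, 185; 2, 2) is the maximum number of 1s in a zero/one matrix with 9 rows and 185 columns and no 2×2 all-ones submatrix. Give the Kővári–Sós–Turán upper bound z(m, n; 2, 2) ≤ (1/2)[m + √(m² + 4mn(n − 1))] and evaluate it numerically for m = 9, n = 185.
z(9, 185; 2, 2) ≤ (1/2)[9 + √(9² + 4·9·185·184)] = (1/2)[9 + √1225521] = 558.0163

Kővári–Sós–Turán: let r_1, ..., r_9 be the row sums and z = Σ r_i the total number of 1s. Each pair of columns can share at most one row with both entries 1 (else a 2×2 all-ones block appears), so Σ_i C(r_i, 2) ≤ C(185, 2) = 17020. By convexity Σ_i C(r_i, 2) ≥ 9·C(z/9, 2) = z(z − 9)/(2·9), giving z² − 9z − 9·185·184 ≤ 0 and hence z ≤ (1/2)[9 + √(81 + 4·306360)] = (1/2)[9 + √1225521] ≈ (1/2)(9 + 1107.0325) = 558.0163.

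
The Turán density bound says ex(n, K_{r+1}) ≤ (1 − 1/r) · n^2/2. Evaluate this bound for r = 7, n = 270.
Turán density bound = (6/7) · 270^2/2 = 218700/7 ≈ 31242.8571

Turán's theorem: ex(n, K_{r+1}) is achieved by the complete r-partite Turán graph T(n, r) with parts as balanced as possible, and is at most (1 − 1/r) · n^2/2. For r = 7, n = 270: the density bound is (6/7) · 72900/2 = 218700/7 ≈ 31242.8571. The integer-valued extremum is e(T(270, 7)) = 31242, which is strictly less than the density bound 218700/7 since 7 ∤ 270 (the parts of T(270, 7) cannot all be equal).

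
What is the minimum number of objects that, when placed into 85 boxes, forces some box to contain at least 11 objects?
n = (11 − 1)·85 + 1 = 851

By the generalised pigeonhole principle, to guarantee some box contains ≥ r objects we need more than (r − 1) · k objects total. Threshold: n = (r − 1) · k + 1. With r = 11 and k = 85: n = 10 · 85 + 1 = 850 + 1 = 851. For n = 850 = 10 · 85, we can put exactly 10 objects in every box, avoiding 11 in any single one — so 851 is tight.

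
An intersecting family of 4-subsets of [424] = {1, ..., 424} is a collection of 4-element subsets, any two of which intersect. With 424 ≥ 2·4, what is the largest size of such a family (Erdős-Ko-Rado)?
max |F| = C(423, 3) = 12525171

Erdős-Ko-Rado (1961): when n ≥ 2k, max |F| = C(n−1, k−1). The bound is attained by the star {A : i ∈ A} for any fixed i ∈ [n]. Here C(424−1, 4−1) = C(423, 3) = 12525171.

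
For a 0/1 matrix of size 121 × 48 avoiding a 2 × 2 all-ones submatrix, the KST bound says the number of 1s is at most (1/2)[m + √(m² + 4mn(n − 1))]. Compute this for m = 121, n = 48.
z(121, 48; 2, 2) ≤ (1/2)[121 + √(121² + 4·121·48·47)] = (1/2)[121 + √1106545] = 586.4622

Kővári–Sós–Turán: let r_1, ..., r_121 be the row sums and z = Σ r_i the total number of 1s. Each pair of columns can share at most one row with both entries 1 (else a 2×2 all-ones block appears), so Σ_i C(r_i, 2) ≤ C(48, 2) = 1128. By convexity Σ_i C(r_i, 2) ≥ 121·C(z/121, 2) = z(z − 121)/(2·121), giving z² − 121z − 121·48·47 ≤ 0 and hence z ≤ (1/2)[121 + √(14641 + 4·272976)] = (1/2)[121 + √1106545] ≈ (1/2)(121 + 1051.9244) = 586.4622.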